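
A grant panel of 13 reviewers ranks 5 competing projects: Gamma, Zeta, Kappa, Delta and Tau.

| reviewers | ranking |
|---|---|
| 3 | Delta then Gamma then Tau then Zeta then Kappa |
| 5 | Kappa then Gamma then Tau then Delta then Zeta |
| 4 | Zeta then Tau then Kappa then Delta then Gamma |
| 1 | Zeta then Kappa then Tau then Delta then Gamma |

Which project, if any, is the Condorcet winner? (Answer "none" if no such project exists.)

none

Head-to-head results (13 reviewers):
Gamma vs Zeta: Gamma, 8–5.
Gamma vs Kappa: Kappa wins 10–3.
Gamma–Delta: Delta 8–5.
Gamma vs Tau: Gamma wins 8–5.
Zeta vs Kappa: Zeta, 8–5.
Zeta–Delta: Delta 8–5.
Zeta vs Tau: Tau, 8–5.
Kappa vs Delta: Kappa, 10–3.
Kappa vs Tau: Tau wins 7–6.
Delta–Tau: Tau 10–3.
Every project loses at least once (Gamma loses to Kappa; Zeta loses to Gamma; Kappa loses to Zeta; Delta loses to Kappa; Tau loses to Gamma). The majority relation contains the cycle Gamma > Zeta > Kappa > Gamma, so there is no Condorcet winner.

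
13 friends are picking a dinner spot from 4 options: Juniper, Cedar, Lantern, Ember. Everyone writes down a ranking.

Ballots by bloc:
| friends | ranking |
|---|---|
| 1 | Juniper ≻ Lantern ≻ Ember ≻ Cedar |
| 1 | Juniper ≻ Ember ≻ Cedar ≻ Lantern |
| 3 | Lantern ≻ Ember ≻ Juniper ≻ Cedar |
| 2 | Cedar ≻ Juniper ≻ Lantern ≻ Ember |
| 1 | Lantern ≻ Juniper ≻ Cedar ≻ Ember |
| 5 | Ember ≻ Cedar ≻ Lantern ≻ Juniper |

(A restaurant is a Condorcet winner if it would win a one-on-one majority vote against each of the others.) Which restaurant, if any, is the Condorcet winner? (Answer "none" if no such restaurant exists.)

none

Head-to-head results (13 friends):
Juniper vs Cedar: 1+1+3+1 = 6 for Juniper, 7 for Cedar — Cedar by 7–6.
Juniper vs Lantern: Juniper preferred on 1+1+2 = 4 ballots; Lantern wins 9–4.
Juniper vs Ember: Juniper is ranked higher on 1+1+2+1 = 5 ballots, Ember on 8. Ember wins 8–5.
Cedar vs Lantern: Cedar preferred on 1+2+5 = 8 ballots; Cedar wins 8–5.
Cedar vs Ember: 2+1 = 3 for Cedar, 10 for Ember — Ember by 10–3.
Lantern vs Ember: Lantern preferred on 1+3+2+1 = 7 ballots; Lantern wins 7–6.
Every restaurant loses at least once (Juniper loses to Cedar; Cedar loses to Ember; Lantern loses to Cedar; Ember loses to Lantern). The majority relation contains the cycle Cedar beats Lantern beats Ember beats Cedar, so there is no Condorcet winner.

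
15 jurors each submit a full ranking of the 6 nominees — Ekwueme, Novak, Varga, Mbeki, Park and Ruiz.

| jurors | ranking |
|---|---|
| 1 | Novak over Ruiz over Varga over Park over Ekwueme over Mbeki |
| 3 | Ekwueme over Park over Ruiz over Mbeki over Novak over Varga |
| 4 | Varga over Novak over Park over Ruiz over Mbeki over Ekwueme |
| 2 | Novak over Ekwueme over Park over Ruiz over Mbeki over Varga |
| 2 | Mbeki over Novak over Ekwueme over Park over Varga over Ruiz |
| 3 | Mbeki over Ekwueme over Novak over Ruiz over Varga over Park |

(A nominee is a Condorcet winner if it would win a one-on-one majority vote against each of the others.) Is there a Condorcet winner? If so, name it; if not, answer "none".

Check each pair by majority over 15 ballots:
Ekwueme–Novak: Novak 9–6.
Ekwueme vs Varga: Ekwueme wins 10–5.
Ekwueme vs Mbeki: Mbeki wins 9–6.
Ekwueme vs Park: Ekwueme wins 10–5.
Ekwueme vs Ruiz: Ekwueme wins 10–5.
Novak–Varga: Novak 11–4.
Novak vs Mbeki: Mbeki wins 8–7.
Novak vs Park: Novak wins 12–3.
Novak vs Ruiz: Novak wins 12–3.
Varga–Mbeki: Mbeki 10–5.
Varga vs Park: Varga wins 8–7.
Varga–Ruiz: Ruiz 9–6.
Mbeki–Park: Park 10–5.
Mbeki–Ruiz: Ruiz 10–5.
Park vs Ruiz: Park wins 11–4.
No nominee is unbeaten: Ekwueme loses to Novak; Novak loses to Mbeki; Varga loses to Ekwueme; Mbeki loses to Park; Park loses to Ekwueme; Ruiz loses to Ekwueme. In particular Ekwueme → Park → Mbeki → Ekwueme is a majority cycle — no Condorcet winner exists.

none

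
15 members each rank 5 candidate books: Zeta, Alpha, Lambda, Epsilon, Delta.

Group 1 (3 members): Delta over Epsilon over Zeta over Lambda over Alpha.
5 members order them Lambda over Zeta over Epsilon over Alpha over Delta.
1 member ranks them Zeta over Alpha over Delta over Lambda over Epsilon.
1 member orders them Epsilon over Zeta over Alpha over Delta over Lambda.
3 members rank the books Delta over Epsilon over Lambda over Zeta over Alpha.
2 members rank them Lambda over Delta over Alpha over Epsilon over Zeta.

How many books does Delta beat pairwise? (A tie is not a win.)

4

Delta against each rival (15 members):
Delta vs Zeta: Delta preferred on 3+3+2 = 8 ballots; Delta wins 8–7.
Delta vs Alpha: 3+3+2 = 8 for Delta, 7 for Alpha — Delta by 8–7.
Delta vs Lambda: Delta wins 8–7.
Delta vs Epsilon: Delta, 9–6.
Delta beats Zeta, Alpha, Lambda, Epsilon — 4 pairwise wins.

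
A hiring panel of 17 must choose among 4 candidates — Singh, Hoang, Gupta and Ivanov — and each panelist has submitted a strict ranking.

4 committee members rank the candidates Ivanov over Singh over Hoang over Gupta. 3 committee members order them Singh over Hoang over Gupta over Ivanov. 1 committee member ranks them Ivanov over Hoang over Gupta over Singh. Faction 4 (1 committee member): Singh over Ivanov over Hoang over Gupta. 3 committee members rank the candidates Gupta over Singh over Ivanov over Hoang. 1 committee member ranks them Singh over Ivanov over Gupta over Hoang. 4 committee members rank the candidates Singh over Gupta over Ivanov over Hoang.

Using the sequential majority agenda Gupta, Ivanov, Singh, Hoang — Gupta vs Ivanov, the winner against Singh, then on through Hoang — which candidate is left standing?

Round 1: Gupta vs Ivanov — 10–7, Gupta advances.
Round 2: Gupta vs Singh — 4–13, Singh advances.
Round 3: Singh vs Hoang — 16–1, Singh advances.
The agenda winner is Singh.

Singh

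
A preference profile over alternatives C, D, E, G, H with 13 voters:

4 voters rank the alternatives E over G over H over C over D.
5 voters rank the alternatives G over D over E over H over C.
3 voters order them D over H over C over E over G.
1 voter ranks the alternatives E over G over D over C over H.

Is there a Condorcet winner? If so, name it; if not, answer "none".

Check each pair by majority over 13 ballots:
C–D: D 9–4.
C–E: E 10–3.
C–G: G 10–3.
C–H: H 12–1.
D vs E: D, 8–5.
D–G: G 10–3.
D–H: D 9–4.
E vs G: E wins 8–5.
E vs H: E, 10–3.
G vs H: G, 10–3.
Every alternative loses at least once (C loses to D; D loses to G; E loses to D; G loses to E; H loses to D). The majority relation contains the cycle D > E > G > D, so there is no Condorcet winner.

none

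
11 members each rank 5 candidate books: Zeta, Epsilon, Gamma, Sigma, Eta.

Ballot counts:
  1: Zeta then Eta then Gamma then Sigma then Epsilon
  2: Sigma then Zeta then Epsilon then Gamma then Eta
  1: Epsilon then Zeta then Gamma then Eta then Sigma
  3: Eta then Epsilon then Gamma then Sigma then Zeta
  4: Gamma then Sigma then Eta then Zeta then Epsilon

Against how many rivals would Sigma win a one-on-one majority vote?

Sigma against each rival (11 members):
Sigma vs Zeta: Sigma, 9–2.
Sigma vs Epsilon: Sigma wins 7–4.
Sigma vs Gamma: Gamma wins 9–2.
Sigma vs Eta: Sigma preferred on 2+4 = 6 ballots; Sigma wins 6–5.
Sigma beats Zeta, Epsilon, Eta; loses to Gamma — 3 pairwise wins.

3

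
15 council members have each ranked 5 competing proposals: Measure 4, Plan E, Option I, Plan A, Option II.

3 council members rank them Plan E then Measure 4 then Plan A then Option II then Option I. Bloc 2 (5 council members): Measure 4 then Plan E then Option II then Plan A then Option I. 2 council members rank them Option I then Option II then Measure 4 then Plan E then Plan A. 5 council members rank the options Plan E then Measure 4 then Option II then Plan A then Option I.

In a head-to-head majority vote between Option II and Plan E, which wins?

Plan E

Ballots ranking Option II above Plan E: 2.
Ballots ranking Plan E above Option II: 15 − 2 = 13.
Plan E wins the head-to-head 13–2.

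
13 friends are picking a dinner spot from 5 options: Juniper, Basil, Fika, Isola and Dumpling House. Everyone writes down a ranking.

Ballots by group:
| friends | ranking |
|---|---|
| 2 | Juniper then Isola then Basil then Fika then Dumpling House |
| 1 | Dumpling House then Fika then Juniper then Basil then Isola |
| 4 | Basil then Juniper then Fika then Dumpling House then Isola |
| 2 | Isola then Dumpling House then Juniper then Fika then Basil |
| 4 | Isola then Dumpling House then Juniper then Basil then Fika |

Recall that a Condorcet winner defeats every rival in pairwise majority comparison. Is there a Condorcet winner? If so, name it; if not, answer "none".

Head-to-head results (13 friends):
Juniper vs Basil: Juniper preferred on 2+1+2+4 = 9 ballots; Juniper wins 9–4.
Juniper vs Fika: Juniper, 12–1.
Juniper vs Isola: Juniper preferred on 2+1+4 = 7 ballots; Juniper wins 7–6.
Juniper vs Dumpling House: 6 to 7, Dumpling House.
Basil vs Fika: Basil is ranked higher on 2+4+4 = 10 ballots, Fika on 3. Basil wins 10–3.
Basil–Isola: Isola 8–5.
Basil–Dumpling House: Dumpling House 7–6.
Fika vs Isola: Isola wins 8–5.
Fika vs Dumpling House: Fika is ranked higher on 2+4 = 6 ballots, Dumpling House on 7. Dumpling House wins 7–6.
Isola–Dumpling House: Isola 8–5.
Each restaurant drops at least one matchup (Juniper loses to Dumpling House; Basil loses to Juniper; Fika loses to Juniper; Isola loses to Juniper; Dumpling House loses to Isola); the cycle Juniper beats Isola beats Dumpling House beats Juniper rules out a Condorcet winner.

none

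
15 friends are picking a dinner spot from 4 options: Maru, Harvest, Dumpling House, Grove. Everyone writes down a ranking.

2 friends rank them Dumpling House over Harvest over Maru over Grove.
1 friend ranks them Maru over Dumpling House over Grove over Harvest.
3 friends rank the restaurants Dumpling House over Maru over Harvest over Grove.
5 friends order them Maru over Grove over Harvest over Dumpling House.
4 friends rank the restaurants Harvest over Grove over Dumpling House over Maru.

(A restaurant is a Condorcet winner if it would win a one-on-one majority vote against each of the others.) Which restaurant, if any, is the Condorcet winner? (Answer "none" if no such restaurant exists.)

Pairwise majorities:
Maru vs Harvest: Maru is ranked higher on 1+3+5 = 9 ballots, Harvest on 6. Maru wins 9–6.
Maru vs Dumpling House: Maru is ranked higher on 1+5 = 6 ballots, Dumpling House on 9. Dumpling House wins 9–6.
Maru vs Grove: Maru preferred on 2+1+3+5 = 11 ballots; Maru wins 11–4.
Harvest vs Dumpling House: Harvest is ranked higher on 5+4 = 9 ballots, Dumpling House on 6. Harvest wins 9–6.
Harvest vs Grove: 2+3+4 = 9 for Harvest, 6 for Grove — Harvest by 9–6.
Dumpling House vs Grove: 6 to 9, Grove.
Each restaurant drops at least one matchup (Maru loses to Dumpling House; Harvest loses to Maru; Dumpling House loses to Harvest; Grove loses to Maru); the cycle Maru → Harvest → Dumpling House → Maru rules out a Condorcet winner.

none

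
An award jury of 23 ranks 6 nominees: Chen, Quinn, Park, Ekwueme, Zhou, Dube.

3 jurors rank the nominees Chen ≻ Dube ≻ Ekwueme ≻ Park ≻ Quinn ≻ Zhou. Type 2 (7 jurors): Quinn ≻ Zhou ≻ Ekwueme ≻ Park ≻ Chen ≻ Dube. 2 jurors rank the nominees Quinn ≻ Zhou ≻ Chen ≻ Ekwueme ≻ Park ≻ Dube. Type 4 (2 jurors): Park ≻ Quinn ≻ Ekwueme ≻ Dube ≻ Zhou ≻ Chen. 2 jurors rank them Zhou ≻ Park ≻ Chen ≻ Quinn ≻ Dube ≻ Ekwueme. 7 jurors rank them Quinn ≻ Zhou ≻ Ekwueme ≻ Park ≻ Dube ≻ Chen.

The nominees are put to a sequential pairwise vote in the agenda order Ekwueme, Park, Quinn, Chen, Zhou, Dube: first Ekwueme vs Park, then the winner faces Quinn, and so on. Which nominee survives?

Round 1: Ekwueme vs Park — 19–4, Ekwueme advances.
Round 2: Ekwueme vs Quinn — 3–20, Quinn advances.
Round 3: Quinn vs Chen — 18–5, Quinn advances.
Round 4: Quinn vs Zhou — 21–2, Quinn advances.
Round 5: Quinn vs Dube — 20–3, Quinn advances.
The agenda winner is Quinn.

Quinn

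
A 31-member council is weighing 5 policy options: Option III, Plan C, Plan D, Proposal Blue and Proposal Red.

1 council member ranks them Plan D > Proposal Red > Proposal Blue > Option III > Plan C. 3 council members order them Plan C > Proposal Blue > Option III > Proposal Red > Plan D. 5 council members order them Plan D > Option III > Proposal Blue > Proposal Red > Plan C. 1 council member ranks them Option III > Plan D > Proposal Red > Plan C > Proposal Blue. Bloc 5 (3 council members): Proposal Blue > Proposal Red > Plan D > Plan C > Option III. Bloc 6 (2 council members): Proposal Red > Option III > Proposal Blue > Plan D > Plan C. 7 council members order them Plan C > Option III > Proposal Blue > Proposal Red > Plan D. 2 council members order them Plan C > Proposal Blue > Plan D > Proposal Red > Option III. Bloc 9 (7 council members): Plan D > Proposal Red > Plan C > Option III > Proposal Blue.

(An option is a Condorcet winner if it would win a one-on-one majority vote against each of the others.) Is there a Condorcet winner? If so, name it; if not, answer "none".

none

Pairwise majorities:
Option III vs Plan C: Plan C, 22–9.
Option III vs Plan D: Plan D wins 18–13.
Option III vs Proposal Blue: Option III, 22–9.
Option III vs Proposal Red: Option III wins 16–15.
Plan C–Plan D: Plan D 19–12.
Plan C–Proposal Blue: Plan C 20–11.
Plan C–Proposal Red: Proposal Red 19–12.
Plan D vs Proposal Blue: Proposal Blue wins 17–14.
Plan D vs Proposal Red: Plan D wins 16–15.
Proposal Blue vs Proposal Red: Proposal Blue, 20–11.
Each option drops at least one matchup (Option III loses to Plan C; Plan C loses to Plan D; Plan D loses to Proposal Blue; Proposal Blue loses to Option III; Proposal Red loses to Option III); the cycle Option III beats Proposal Blue beats Plan D beats Option III rules out a Condorcet winner.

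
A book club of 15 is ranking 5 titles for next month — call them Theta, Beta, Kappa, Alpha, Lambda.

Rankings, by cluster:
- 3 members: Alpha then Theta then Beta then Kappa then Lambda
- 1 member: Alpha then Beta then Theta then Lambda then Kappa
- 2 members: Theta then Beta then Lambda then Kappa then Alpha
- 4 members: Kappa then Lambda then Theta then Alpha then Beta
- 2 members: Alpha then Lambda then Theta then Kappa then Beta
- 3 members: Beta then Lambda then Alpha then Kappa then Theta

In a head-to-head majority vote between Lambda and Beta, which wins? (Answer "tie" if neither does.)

Beta

Ballots ranking Lambda above Beta: 4 + 2 = 6.
Ballots ranking Beta above Lambda: 15 − 6 = 9.
Beta wins the head-to-head 9–6.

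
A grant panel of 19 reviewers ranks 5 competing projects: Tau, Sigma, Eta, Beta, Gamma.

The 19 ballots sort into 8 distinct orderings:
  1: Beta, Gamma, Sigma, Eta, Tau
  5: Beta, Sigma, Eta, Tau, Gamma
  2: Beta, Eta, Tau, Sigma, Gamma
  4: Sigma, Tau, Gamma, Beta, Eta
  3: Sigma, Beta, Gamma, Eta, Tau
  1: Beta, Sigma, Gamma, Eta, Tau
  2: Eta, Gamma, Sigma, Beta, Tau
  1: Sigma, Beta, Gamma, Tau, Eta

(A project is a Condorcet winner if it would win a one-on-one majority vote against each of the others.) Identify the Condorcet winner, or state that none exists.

Sigma

Head-to-head results (19 reviewers):
Tau vs Sigma: Tau is ranked higher on 2 ballots, Sigma on 17. Sigma wins 17–2.
Tau vs Eta: 4+1 = 5 for Tau, 14 for Eta — Eta by 14–5.
Tau vs Beta: Tau is ranked higher on 4 ballots, Beta on 15. Beta wins 15–4.
Tau vs Gamma: Tau preferred on 5+2+4 = 11 ballots; Tau wins 11–8.
Sigma vs Eta: Sigma preferred on 1+5+4+3+1+1 = 15 ballots; Sigma wins 15–4.
Sigma vs Beta: 10 to 9, Sigma.
Sigma vs Gamma: 16 to 3, Sigma.
Eta vs Beta: Eta is ranked higher on 2 ballots, Beta on 17. Beta wins 17–2.
Eta vs Gamma: 5+2+2 = 9 for Eta, 10 for Gamma — Gamma by 10–9.
Beta vs Gamma: Beta preferred on 1+5+2+3+1+1 = 13 ballots; Beta wins 13–6.
Sigma wins every pairwise contest, so Sigma is the Condorcet winner.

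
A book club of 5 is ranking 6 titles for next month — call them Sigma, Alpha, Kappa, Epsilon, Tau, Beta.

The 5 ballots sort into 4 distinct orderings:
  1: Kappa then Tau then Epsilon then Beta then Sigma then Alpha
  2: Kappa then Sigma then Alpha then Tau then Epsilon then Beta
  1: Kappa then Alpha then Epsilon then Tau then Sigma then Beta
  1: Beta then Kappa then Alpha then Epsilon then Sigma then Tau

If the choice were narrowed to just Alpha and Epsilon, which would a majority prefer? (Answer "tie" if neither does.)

Alpha

Ballots ranking Alpha above Epsilon: 2 + 1 + 1 = 4.
Ballots ranking Epsilon above Alpha: 5 − 4 = 1.
Alpha wins the head-to-head 4–1.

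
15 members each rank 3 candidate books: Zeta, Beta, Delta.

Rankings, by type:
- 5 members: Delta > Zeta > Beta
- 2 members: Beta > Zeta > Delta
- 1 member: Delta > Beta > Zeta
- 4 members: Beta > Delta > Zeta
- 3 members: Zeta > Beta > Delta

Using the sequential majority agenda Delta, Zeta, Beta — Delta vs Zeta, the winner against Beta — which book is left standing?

Beta

Round 1: Delta vs Zeta — 10–5, Delta advances.
Round 2: Delta vs Beta — 6–9, Beta advances.
The agenda winner is Beta.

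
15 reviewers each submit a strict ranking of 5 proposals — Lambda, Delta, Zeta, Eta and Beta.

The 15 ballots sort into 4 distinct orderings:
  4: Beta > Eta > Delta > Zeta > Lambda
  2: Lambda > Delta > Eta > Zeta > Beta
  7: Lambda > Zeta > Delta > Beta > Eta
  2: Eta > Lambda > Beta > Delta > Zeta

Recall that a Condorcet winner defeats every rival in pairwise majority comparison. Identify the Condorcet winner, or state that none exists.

Head-to-head results (15 reviewers):
Lambda vs Delta: Lambda, 11–4.
Lambda vs Zeta: Lambda, 11–4.
Lambda vs Eta: Lambda wins 9–6.
Lambda vs Beta: Lambda, 11–4.
Delta–Zeta: Delta 8–7.
Delta vs Eta: Delta, 9–6.
Delta–Beta: Delta 9–6.
Zeta vs Eta: Eta wins 8–7.
Zeta vs Beta: Zeta, 9–6.
Eta vs Beta: Beta, 11–4.
Only Lambda has no losses; Lambda is the Condorcet winner.

Lambda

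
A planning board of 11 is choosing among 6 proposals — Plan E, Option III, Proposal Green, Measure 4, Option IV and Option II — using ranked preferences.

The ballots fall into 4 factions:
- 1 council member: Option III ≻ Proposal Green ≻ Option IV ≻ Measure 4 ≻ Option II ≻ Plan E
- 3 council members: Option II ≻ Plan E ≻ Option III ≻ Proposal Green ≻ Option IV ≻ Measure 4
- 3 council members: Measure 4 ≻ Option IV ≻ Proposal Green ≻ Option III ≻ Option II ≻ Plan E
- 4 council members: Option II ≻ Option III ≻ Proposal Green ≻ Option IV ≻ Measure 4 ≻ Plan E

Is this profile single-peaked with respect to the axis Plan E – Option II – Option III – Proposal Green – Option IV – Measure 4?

yes

Axis positions: Plan E=1, Option II=2, Option III=3, Proposal Green=4, Option IV=5, Measure 4=6.
Faction 1 (peak Option III at position 3): ranking walks positions 3-4-5-6-2-1, expanding outward from the peak — single-peaked.
Faction 2 (peak Option II at position 2): ranking walks positions 2-1-3-4-5-6, expanding outward from the peak — single-peaked.
Faction 3 (peak Measure 4 at position 6): ranking walks positions 6-5-4-3-2-1, expanding outward from the peak — single-peaked.
Faction 4 (peak Option II at position 2): ranking walks positions 2-3-4-5-6-1, expanding outward from the peak — single-peaked.
Every ranking is single-peaked on this axis.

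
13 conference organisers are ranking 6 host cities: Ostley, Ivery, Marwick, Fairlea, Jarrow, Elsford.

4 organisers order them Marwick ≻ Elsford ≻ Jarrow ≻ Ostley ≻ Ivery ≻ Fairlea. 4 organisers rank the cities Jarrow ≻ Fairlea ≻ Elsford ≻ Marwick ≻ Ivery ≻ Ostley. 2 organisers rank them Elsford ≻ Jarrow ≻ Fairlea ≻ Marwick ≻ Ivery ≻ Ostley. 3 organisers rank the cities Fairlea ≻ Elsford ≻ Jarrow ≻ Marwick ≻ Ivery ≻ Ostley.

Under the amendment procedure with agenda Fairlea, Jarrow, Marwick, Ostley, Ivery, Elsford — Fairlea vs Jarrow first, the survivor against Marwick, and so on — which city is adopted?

Elsford

Round 1: Fairlea vs Jarrow — 3–10, Jarrow advances.
Round 2: Jarrow vs Marwick — 9–4, Jarrow advances.
Round 3: Jarrow vs Ostley — 13–0, Jarrow advances.
Round 4: Jarrow vs Ivery — 13–0, Jarrow advances.
Round 5: Jarrow vs Elsford — 4–9, Elsford advances.
The agenda winner is Elsford.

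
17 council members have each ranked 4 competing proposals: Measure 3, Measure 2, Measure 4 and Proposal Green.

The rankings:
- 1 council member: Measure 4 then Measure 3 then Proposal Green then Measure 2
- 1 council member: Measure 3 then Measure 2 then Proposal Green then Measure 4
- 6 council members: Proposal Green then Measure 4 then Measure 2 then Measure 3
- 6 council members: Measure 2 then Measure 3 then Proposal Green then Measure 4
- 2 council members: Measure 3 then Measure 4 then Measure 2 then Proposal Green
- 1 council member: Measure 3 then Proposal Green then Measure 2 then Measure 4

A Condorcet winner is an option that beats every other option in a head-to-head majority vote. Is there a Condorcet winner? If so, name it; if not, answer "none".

none

Head-to-head results (17 council members):
Measure 3 vs Measure 2: 5 to 12, Measure 2.
Measure 3 vs Measure 4: Measure 3, 10–7.
Measure 3–Proposal Green: Measure 3 11–6.
Measure 2 vs Measure 4: 8 to 9, Measure 4.
Measure 2 vs Proposal Green: Measure 2, 9–8.
Measure 4 vs Proposal Green: 1+2 = 3 for Measure 4, 14 for Proposal Green — Proposal Green by 14–3.
No option is unbeaten: Measure 3 loses to Measure 2; Measure 2 loses to Measure 4; Measure 4 loses to Measure 3; Proposal Green loses to Measure 3. In particular Measure 3 beats Measure 4 beats Measure 2 beats Measure 3 is a majority cycle — no Condorcet winner exists.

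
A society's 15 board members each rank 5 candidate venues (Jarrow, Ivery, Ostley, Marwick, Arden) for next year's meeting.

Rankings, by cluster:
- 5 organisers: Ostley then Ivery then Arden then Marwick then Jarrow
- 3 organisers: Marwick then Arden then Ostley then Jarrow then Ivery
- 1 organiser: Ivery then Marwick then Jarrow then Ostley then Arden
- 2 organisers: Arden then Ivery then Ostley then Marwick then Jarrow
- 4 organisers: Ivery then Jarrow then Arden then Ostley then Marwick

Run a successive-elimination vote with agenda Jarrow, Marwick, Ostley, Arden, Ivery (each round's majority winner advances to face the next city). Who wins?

Round 1: Jarrow vs Marwick — 4–11, Marwick advances.
Round 2: Marwick vs Ostley — 4–11, Ostley advances.
Round 3: Ostley vs Arden — 6–9, Arden advances.
Round 4: Arden vs Ivery — 5–10, Ivery advances.
The agenda winner is Ivery.

Ivery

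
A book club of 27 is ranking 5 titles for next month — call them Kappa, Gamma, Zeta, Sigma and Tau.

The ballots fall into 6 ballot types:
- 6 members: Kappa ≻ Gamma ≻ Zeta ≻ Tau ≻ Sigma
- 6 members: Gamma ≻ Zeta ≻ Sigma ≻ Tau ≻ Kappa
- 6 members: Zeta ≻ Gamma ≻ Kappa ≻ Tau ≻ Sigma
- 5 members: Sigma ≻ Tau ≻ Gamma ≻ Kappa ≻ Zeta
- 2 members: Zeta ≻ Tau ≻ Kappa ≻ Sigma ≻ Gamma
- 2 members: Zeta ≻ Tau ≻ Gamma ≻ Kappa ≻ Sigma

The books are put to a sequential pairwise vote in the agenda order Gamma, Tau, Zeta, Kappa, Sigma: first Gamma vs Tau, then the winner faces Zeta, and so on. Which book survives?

Round 1: Gamma vs Tau — 18–9, Gamma advances.
Round 2: Gamma vs Zeta — 17–10, Gamma advances.
Round 3: Gamma vs Kappa — 19–8, Gamma advances.
Round 4: Gamma vs Sigma — 20–7, Gamma advances.
Gamma survives the agenda.

Gamma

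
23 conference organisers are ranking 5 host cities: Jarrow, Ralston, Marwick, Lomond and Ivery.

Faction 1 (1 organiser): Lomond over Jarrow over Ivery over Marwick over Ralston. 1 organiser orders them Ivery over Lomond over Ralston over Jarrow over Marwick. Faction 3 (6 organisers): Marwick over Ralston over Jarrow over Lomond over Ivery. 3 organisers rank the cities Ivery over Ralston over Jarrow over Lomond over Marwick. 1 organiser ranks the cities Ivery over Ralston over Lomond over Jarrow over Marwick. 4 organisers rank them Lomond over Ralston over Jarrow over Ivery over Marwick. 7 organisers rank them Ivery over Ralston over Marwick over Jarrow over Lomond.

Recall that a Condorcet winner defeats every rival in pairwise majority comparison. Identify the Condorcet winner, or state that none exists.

Check each pair by majority over 23 ballots:
Jarrow–Ralston: Ralston 22–1.
Jarrow vs Marwick: 1+1+3+1+4 = 10 for Jarrow, 13 for Marwick — Marwick by 13–10.
Jarrow vs Lomond: Jarrow, 16–7.
Jarrow–Ivery: Ivery 12–11.
Ralston vs Marwick: Ralston is ranked higher on 1+3+1+4+7 = 16 ballots, Marwick on 7. Ralston wins 16–7.
Ralston vs Lomond: Ralston is ranked higher on 6+3+1+7 = 17 ballots, Lomond on 6. Ralston wins 17–6.
Ralston vs Ivery: Ralston is ranked higher on 6+4 = 10 ballots, Ivery on 13. Ivery wins 13–10.
Marwick vs Lomond: Marwick wins 13–10.
Marwick vs Ivery: Marwick is ranked higher on 6 ballots, Ivery on 17. Ivery wins 17–6.
Lomond vs Ivery: Lomond is ranked higher on 1+6+4 = 11 ballots, Ivery on 12. Ivery wins 12–11.
Ivery beats each of Jarrow, Ralston, Marwick, Lomond — Ivery is the Condorcet winner.

Ivery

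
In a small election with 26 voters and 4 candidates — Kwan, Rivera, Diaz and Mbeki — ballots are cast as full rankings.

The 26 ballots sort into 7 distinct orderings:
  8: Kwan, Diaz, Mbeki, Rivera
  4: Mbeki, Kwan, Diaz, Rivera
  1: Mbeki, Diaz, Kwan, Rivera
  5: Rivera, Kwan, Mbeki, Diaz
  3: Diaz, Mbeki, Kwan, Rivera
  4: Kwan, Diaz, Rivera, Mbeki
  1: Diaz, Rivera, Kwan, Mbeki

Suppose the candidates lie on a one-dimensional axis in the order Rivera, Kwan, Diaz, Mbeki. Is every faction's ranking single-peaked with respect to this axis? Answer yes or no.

no

Axis positions: Rivera=1, Kwan=2, Diaz=3, Mbeki=4.
Faction 1 (peak Kwan at position 2): ranking walks positions 2-3-4-1, expanding outward from the peak — single-peaked.
Faction 2: ranking walks positions 4-2-3-1; Kwan is ranked above Diaz even though Diaz lies between Kwan and the peak Mbeki on the axis — preferences dip and rise again. Not single-peaked.
Faction 3 (peak Mbeki at position 4): ranking walks positions 4-3-2-1, expanding outward from the peak — single-peaked.
Faction 4: ranking walks positions 1-2-4-3; Mbeki is ranked above Diaz even though Diaz lies between Mbeki and the peak Rivera on the axis — preferences dip and rise again. Not single-peaked.
Faction 5 (peak Diaz at position 3): ranking walks positions 3-4-2-1, expanding outward from the peak — single-peaked.
Faction 6 (peak Kwan at position 2): ranking walks positions 2-3-1-4, expanding outward from the peak — single-peaked.
Faction 7: ranking walks positions 3-1-2-4; Rivera is ranked above Kwan even though Kwan lies between Rivera and the peak Diaz on the axis — preferences dip and rise again. Not single-peaked.
Faction 2 violates single-peakedness, so the profile is not single-peaked on this axis.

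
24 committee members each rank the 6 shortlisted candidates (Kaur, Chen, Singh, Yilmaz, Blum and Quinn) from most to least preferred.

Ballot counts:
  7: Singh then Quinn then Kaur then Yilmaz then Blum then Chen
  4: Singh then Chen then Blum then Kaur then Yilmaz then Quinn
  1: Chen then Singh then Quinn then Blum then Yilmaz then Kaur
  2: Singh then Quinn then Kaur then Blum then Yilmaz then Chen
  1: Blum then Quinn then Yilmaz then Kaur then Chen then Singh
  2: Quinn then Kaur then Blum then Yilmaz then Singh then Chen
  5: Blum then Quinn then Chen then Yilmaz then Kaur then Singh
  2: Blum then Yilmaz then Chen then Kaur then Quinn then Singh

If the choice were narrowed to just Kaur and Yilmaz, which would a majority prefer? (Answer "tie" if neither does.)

Kaur

Ballots ranking Kaur above Yilmaz: 7 + 4 + 2 + 2 = 15.
Ballots ranking Yilmaz above Kaur: 24 − 15 = 9.
Kaur wins the head-to-head 15–9.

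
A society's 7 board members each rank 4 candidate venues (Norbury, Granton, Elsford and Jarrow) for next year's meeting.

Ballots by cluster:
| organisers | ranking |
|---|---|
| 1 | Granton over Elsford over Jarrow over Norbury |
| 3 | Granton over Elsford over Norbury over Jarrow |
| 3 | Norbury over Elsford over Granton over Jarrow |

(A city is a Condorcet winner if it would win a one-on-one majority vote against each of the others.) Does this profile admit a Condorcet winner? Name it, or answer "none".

Granton

Check each pair by majority over 7 ballots:
Norbury vs Granton: Norbury is ranked higher on 3 ballots, Granton on 4. Granton wins 4–3.
Norbury vs Elsford: 3 to 4, Elsford.
Norbury vs Jarrow: Norbury preferred on 3+3 = 6 ballots; Norbury wins 6–1.
Granton vs Elsford: Granton preferred on 1+3 = 4 ballots; Granton wins 4–3.
Granton vs Jarrow: Granton preferred on 1+3+3 = 7 ballots; Granton wins 7–0.
Elsford vs Jarrow: Elsford preferred on 1+3+3 = 7 ballots; Elsford wins 7–0.
Only Granton has no losses; Granton is the Condorcet winner.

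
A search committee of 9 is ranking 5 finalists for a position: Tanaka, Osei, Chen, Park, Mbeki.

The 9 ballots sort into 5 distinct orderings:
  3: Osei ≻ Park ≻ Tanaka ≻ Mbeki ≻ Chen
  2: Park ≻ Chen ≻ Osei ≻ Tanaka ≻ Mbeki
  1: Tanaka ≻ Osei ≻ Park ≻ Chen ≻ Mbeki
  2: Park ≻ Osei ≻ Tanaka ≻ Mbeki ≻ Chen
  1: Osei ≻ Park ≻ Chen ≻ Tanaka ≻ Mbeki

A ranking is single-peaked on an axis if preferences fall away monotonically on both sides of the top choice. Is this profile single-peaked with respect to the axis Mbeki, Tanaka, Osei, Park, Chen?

yes

Axis positions: Mbeki=1, Tanaka=2, Osei=3, Park=4, Chen=5.
Cluster 1 (peak Osei at position 3): ranking walks positions 3-4-2-1-5, expanding outward from the peak — single-peaked.
Cluster 2 (peak Park at position 4): ranking walks positions 4-5-3-2-1, expanding outward from the peak — single-peaked.
Cluster 3 (peak Tanaka at position 2): ranking walks positions 2-3-4-5-1, expanding outward from the peak — single-peaked.
Cluster 4 (peak Park at position 4): ranking walks positions 4-3-2-1-5, expanding outward from the peak — single-peaked.
Cluster 5 (peak Osei at position 3): ranking walks positions 3-4-5-2-1, expanding outward from the peak — single-peaked.
Every ranking is single-peaked on this axis.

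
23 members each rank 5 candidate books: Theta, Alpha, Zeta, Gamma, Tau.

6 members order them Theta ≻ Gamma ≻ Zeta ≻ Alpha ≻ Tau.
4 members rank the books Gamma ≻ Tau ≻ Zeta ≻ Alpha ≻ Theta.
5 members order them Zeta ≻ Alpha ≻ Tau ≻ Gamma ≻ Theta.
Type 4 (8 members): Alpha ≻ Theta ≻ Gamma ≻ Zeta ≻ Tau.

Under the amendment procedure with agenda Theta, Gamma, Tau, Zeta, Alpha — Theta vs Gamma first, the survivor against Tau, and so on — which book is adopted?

Round 1: Theta vs Gamma — 14–9, Theta advances.
Round 2: Theta vs Tau — 14–9, Theta advances.
Round 3: Theta vs Zeta — 14–9, Theta advances.
Round 4: Theta vs Alpha — 6–17, Alpha advances.
The agenda winner is Alpha.

Alpha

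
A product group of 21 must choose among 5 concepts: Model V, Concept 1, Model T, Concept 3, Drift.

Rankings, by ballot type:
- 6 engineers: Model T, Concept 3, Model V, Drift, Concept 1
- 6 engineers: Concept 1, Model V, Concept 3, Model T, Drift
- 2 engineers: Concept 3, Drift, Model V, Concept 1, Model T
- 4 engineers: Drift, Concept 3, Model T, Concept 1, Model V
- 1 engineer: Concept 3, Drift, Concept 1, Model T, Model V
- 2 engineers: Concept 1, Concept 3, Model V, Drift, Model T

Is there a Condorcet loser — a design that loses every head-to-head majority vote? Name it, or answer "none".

Pairwise majorities:
Model V–Concept 1: Concept 1 13–8.
Model V vs Model T: Model V is ranked higher on 6+2+2 = 10 ballots, Model T on 11. Model T wins 11–10.
Model V vs Concept 3: Model V is ranked higher on 6 ballots, Concept 3 on 15. Concept 3 wins 15–6.
Model V–Drift: Model V 14–7.
Concept 1 vs Model T: Concept 1 wins 11–10.
Concept 1 vs Concept 3: 6+2 = 8 for Concept 1, 13 for Concept 3 — Concept 3 by 13–8.
Concept 1 vs Drift: Drift wins 13–8.
Model T vs Concept 3: Concept 3, 15–6.
Model T vs Drift: Model T, 12–9.
Concept 3 vs Drift: 6+6+2+1+2 = 17 for Concept 3, 4 for Drift — Concept 3 by 17–4.
Each design has at least one pairwise win (Model V beats Drift; Concept 1 beats Model V; Model T beats Model V; Concept 3 beats Model V; Drift beats Concept 1) — no Condorcet loser.

none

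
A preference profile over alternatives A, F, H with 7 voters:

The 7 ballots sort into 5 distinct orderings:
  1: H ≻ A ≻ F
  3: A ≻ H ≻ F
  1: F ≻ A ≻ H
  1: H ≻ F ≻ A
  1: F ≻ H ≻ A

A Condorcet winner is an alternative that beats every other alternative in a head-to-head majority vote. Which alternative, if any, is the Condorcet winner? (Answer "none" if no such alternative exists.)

A

Check each pair by majority over 7 ballots:
A vs F: A preferred on 1+3 = 4 ballots; A wins 4–3.
A vs H: 3+1 = 4 for A, 3 for H — A by 4–3.
F vs H: H, 5–2.
A defeats every rival head-to-head and is the Condorcet winner.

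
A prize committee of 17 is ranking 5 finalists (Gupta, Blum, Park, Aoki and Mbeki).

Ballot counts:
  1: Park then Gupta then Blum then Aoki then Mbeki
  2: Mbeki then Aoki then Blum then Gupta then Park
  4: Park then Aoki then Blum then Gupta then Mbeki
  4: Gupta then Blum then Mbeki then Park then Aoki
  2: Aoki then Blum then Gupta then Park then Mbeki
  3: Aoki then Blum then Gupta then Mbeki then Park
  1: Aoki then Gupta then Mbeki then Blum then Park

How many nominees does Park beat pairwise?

1

Park against each rival (17 jurors):
Park vs Gupta: Gupta, 12–5.
Park vs Blum: Blum, 12–5.
Park vs Aoki: 1+4+4 = 9 for Park, 8 for Aoki — Park by 9–8.
Park vs Mbeki: Park preferred on 1+4+2 = 7 ballots; Mbeki wins 10–7.
Park beats Aoki; loses to Gupta, Blum, Mbeki — 1 pairwise win.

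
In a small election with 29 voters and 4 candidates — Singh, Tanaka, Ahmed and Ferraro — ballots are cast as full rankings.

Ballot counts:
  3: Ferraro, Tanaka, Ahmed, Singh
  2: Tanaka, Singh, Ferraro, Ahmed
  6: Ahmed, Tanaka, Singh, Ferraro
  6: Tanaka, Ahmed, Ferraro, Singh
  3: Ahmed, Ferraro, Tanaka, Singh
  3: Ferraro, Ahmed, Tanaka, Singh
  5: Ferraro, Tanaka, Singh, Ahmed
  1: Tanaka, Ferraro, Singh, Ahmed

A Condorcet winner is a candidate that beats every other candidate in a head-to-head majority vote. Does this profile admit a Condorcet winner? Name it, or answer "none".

Tanaka

Pairwise majorities:
Singh vs Tanaka: 0 to 29, Tanaka.
Singh vs Ahmed: Ahmed, 21–8.
Singh–Ferraro: Ferraro 21–8.
Tanaka–Ahmed: Tanaka 17–12.
Tanaka vs Ferraro: Tanaka wins 15–14.
Ahmed vs Ferraro: 6+6+3 = 15 for Ahmed, 14 for Ferraro — Ahmed by 15–14.
Tanaka defeats every rival head-to-head and is the Condorcet winner.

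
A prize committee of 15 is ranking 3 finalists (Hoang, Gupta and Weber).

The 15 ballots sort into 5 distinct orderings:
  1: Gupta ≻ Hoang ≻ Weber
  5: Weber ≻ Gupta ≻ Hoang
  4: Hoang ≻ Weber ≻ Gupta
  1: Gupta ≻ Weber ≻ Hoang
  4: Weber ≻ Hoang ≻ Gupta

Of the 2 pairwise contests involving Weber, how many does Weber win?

Weber against each rival (15 jurors):
Weber vs Hoang: Weber is ranked higher on 5+1+4 = 10 ballots, Hoang on 5. Weber wins 10–5.
Weber vs Gupta: 13 to 2, Weber.
Weber beats Hoang, Gupta — 2 pairwise wins.

2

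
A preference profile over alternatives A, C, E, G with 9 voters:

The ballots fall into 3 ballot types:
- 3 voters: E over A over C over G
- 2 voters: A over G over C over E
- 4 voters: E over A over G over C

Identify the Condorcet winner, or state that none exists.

Head-to-head results (9 voters):
A–C: A 9–0.
A vs E: E, 7–2.
A–G: A 9–0.
C vs E: E wins 7–2.
C vs G: G wins 6–3.
E vs G: E wins 7–2.
E wins every pairwise contest, so E is the Condorcet winner.

E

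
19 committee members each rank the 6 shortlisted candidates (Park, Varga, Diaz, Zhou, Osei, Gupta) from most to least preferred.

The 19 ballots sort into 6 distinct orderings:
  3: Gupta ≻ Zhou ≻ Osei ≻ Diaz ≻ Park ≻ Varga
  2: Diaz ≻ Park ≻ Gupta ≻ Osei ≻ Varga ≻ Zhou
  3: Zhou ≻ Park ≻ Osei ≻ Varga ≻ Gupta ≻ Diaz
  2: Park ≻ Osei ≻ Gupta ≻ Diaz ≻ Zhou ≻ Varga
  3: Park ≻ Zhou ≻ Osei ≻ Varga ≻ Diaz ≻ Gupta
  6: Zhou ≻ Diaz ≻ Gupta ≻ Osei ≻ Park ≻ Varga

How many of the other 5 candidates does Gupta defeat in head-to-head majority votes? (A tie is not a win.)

Gupta against each rival (19 committee members):
Gupta–Park: Park 10–9.
Gupta–Varga: Gupta 13–6.
Gupta vs Diaz: 3+3+2 = 8 for Gupta, 11 for Diaz — Diaz by 11–8.
Gupta vs Zhou: Zhou wins 12–7.
Gupta vs Osei: Gupta preferred on 3+2+6 = 11 ballots; Gupta wins 11–8.
Gupta beats Varga, Osei; loses to Park, Diaz, Zhou — 2 pairwise wins.

2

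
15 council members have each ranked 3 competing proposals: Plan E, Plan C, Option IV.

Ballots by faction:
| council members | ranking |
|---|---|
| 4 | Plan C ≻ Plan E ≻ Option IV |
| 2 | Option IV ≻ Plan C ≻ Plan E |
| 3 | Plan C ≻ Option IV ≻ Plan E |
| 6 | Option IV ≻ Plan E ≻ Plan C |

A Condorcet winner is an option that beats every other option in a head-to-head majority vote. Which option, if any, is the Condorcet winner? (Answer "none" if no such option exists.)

Option IV

Head-to-head results (15 council members):
Plan E vs Plan C: Plan C wins 9–6.
Plan E vs Option IV: Plan E is ranked higher on 4 ballots, Option IV on 11. Option IV wins 11–4.
Plan C vs Option IV: 7 to 8, Option IV.
Option IV wins every pairwise contest, so Option IV is the Condorcet winner.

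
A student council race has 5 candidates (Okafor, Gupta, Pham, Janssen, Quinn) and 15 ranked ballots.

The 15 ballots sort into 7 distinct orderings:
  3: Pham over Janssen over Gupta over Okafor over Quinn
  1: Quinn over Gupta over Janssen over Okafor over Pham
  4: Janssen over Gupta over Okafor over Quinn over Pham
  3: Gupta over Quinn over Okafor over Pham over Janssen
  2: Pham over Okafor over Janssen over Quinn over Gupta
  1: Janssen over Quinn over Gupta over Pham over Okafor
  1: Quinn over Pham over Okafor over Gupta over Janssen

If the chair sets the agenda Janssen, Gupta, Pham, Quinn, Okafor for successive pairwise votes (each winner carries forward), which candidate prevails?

Round 1: Janssen vs Gupta — 10–5, Janssen advances.
Round 2: Janssen vs Pham — 6–9, Pham advances.
Round 3: Pham vs Quinn — 5–10, Quinn advances.
Round 4: Quinn vs Okafor — 6–9, Okafor advances.
The agenda winner is Okafor.

Okafor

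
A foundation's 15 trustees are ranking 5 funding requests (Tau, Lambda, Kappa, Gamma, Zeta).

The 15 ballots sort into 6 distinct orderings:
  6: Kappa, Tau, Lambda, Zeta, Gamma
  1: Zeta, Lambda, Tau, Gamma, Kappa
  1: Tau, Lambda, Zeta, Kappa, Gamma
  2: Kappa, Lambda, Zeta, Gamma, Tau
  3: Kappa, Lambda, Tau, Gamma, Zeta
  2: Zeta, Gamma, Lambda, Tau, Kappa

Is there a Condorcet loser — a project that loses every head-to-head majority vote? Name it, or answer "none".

Pairwise majorities:
Tau vs Lambda: Lambda wins 8–7.
Tau vs Kappa: Tau is ranked higher on 1+1+2 = 4 ballots, Kappa on 11. Kappa wins 11–4.
Tau vs Gamma: Tau wins 11–4.
Tau vs Zeta: Tau is ranked higher on 6+1+3 = 10 ballots, Zeta on 5. Tau wins 10–5.
Lambda–Kappa: Kappa 11–4.
Lambda vs Gamma: 6+1+1+2+3 = 13 for Lambda, 2 for Gamma — Lambda by 13–2.
Lambda vs Zeta: Lambda wins 12–3.
Kappa vs Gamma: Kappa preferred on 6+1+2+3 = 12 ballots; Kappa wins 12–3.
Kappa–Zeta: Kappa 11–4.
Gamma vs Zeta: Zeta, 12–3.
Gamma loses to every other project — it is the Condorcet loser.

Gamma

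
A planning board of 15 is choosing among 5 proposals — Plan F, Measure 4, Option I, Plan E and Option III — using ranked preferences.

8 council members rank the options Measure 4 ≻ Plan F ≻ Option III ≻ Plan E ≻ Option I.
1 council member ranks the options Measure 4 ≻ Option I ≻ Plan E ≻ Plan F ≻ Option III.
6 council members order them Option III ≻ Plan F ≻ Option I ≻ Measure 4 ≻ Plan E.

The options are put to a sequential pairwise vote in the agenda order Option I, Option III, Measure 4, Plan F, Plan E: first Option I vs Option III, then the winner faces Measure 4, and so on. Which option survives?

Round 1: Option I vs Option III — 1–14, Option III advances.
Round 2: Option III vs Measure 4 — 6–9, Measure 4 advances.
Round 3: Measure 4 vs Plan F — 9–6, Measure 4 advances.
Round 4: Measure 4 vs Plan E — 15–0, Measure 4 advances.
Measure 4 survives the agenda.

Measure 4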